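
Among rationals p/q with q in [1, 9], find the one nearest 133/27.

Expand x = 133/27 as a continued fraction with the Euclidean algorithm:
  133 = 4*27 + 25, so a_0 = 4.
  27 = 1*25 + 2, so a_1 = 1.
  25 = 12*2 + 1, so a_2 = 12.
  2 = 2*1 + 0, so a_3 = 2.
so x = [4; 1, 12, 2].
Convergents (p_i = a_i*p_{i-1} + p_{i-2}, q_i = a_i*q_{i-1} + q_{i-2} with p_{-2}=0, p_{-1}=1, q_{-2}=1, q_{-1}=0), until the denominator exceeds 9:
  i=0: a_0=4, p_0 = 4*1 + 0 = 4, q_0 = 4*0 + 1 = 1.
  i=1: a_1=1, p_1 = 1*4 + 1 = 5, q_1 = 1*1 + 0 = 1.
  i=2: a_2=12, p_2 = 12*5 + 4 = 64, q_2 = 12*1 + 1 = 13.
q_2 = 13 > 9, so the last convergent with denominator <= 9 is p_1/q_1 = 5/1.
The closest fraction with denominator <= 9 is either p_1/q_1 or the intermediate fraction (k*p_1 + p_0)/(k*q_1 + q_0) with the largest k >= 1 whose denominator stays <= 9; these approach x as k grows, and every other convergent or intermediate fraction in range is farther away.
Largest k: floor((9 - q_0)/q_1) = floor((9 - 1)/1) = 8.
That gives (8*5 + 4)/(8*1 + 1) = 44/9.
Compare the errors: |x - 5/1| = |133*1 - 5*27|/(27*1) = 2/27, and |x - 44/9| = |133*9 - 44*27|/(27*9) = 9/243.
Cross-multiplying, 9*27 = 243 < 486 = 2*243, so 9/243 is smaller: the intermediate fraction 44/9 is closer to x than 5/1.

44/9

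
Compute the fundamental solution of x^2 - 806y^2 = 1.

First expand sqrt(806) as a continued fraction. With x_i = (sqrt(806) + m_i)/d_i and (m_0, d_0) = (0, 1): a_0 = floor(sqrt(806)) = 28, since 28^2 = 784 <= 806 < 841 = 29^2.
Iterate m_{i+1} = d_i*a_i - m_i, d_{i+1} = (806 - m_{i+1}^2)/d_i, a_{i+1} = floor((a_0 + m_{i+1})/d_{i+1}):
  m_1 = 1*28 - 0 = 28, d_1 = (806 - 28^2)/1 = 22/1 = 22, a_1 = floor((28 + 28)/22) = 2.
  m_2 = 22*2 - 28 = 16, d_2 = (806 - 16^2)/22 = 550/22 = 25, a_2 = floor((28 + 16)/25) = 1.
  m_3 = 25*1 - 16 = 9, d_3 = (806 - 9^2)/25 = 725/25 = 29, a_3 = floor((28 + 9)/29) = 1.
  m_4 = 29*1 - 9 = 20, d_4 = (806 - 20^2)/29 = 406/29 = 14, a_4 = floor((28 + 20)/14) = 3.
  m_5 = 14*3 - 20 = 22, d_5 = (806 - 22^2)/14 = 322/14 = 23, a_5 = floor((28 + 22)/23) = 2.
  m_6 = 23*2 - 22 = 24, d_6 = (806 - 24^2)/23 = 230/23 = 10, a_6 = floor((28 + 24)/10) = 5.
  m_7 = 10*5 - 24 = 26, d_7 = (806 - 26^2)/10 = 130/10 = 13, a_7 = floor((28 + 26)/13) = 4.
  m_8 = 13*4 - 26 = 26, d_8 = (806 - 26^2)/13 = 130/13 = 10, a_8 = floor((28 + 26)/10) = 5.
  m_9 = 10*5 - 26 = 24, d_9 = (806 - 24^2)/10 = 230/10 = 23, a_9 = floor((28 + 24)/23) = 2.
  m_10 = 23*2 - 24 = 22, d_10 = (806 - 22^2)/23 = 322/23 = 14, a_10 = floor((28 + 22)/14) = 3.
  m_11 = 14*3 - 22 = 20, d_11 = (806 - 20^2)/14 = 406/14 = 29, a_11 = floor((28 + 20)/29) = 1.
  m_12 = 29*1 - 20 = 9, d_12 = (806 - 9^2)/29 = 725/29 = 25, a_12 = floor((28 + 9)/25) = 1.
  m_13 = 25*1 - 9 = 16, d_13 = (806 - 16^2)/25 = 550/25 = 22, a_13 = floor((28 + 16)/22) = 2.
  m_14 = 22*2 - 16 = 28, d_14 = (806 - 28^2)/22 = 22/22 = 1, a_14 = floor((28 + 28)/1) = 56.
  m_15 = 1*56 - 28 = 28, d_15 = (806 - 28^2)/1 = 22/1 = 22: (m_15, d_15) = (m_1, d_1) = (28, 22), so from here the quotients repeat a_1, ..., a_14; the period length is 14.
So sqrt(806) = [28; (2, 1, 1, 3, 2, 5, 4, 5, 2, 3, 1, 1, 2, 56)] with period length k = 14.
k is even, so the fundamental solution of x^2 - 806y^2 = 1 is (p_{k-1}, q_{k-1}) = (p_13, q_13); compute convergents through index 13.
Convergents (p_i = a_i*p_{i-1} + p_{i-2}, q_i = a_i*q_{i-1} + q_{i-2} with p_{-2}=0, p_{-1}=1, q_{-2}=1, q_{-1}=0):
  i=0: a_0=28, p_0 = 28*1 + 0 = 28, q_0 = 28*0 + 1 = 1.
  i=1: a_1=2, p_1 = 2*28 + 1 = 57, q_1 = 2*1 + 0 = 2.
  i=2: a_2=1, p_2 = 1*57 + 28 = 85, q_2 = 1*2 + 1 = 3.
  i=3: a_3=1, p_3 = 1*85 + 57 = 142, q_3 = 1*3 + 2 = 5.
  i=4: a_4=3, p_4 = 3*142 + 85 = 511, q_4 = 3*5 + 3 = 18.
  i=5: a_5=2, p_5 = 2*511 + 142 = 1164, q_5 = 2*18 + 5 = 41.
  i=6: a_6=5, p_6 = 5*1164 + 511 = 6331, q_6 = 5*41 + 18 = 223.
  i=7: a_7=4, p_7 = 4*6331 + 1164 = 26488, q_7 = 4*223 + 41 = 933.
  i=8: a_8=5, p_8 = 5*26488 + 6331 = 138771, q_8 = 5*933 + 223 = 4888.
  i=9: a_9=2, p_9 = 2*138771 + 26488 = 304030, q_9 = 2*4888 + 933 = 10709.
  i=10: a_10=3, p_10 = 3*304030 + 138771 = 1050861, q_10 = 3*10709 + 4888 = 37015.
  i=11: a_11=1, p_11 = 1*1050861 + 304030 = 1354891, q_11 = 1*37015 + 10709 = 47724.
  i=12: a_12=1, p_12 = 1*1354891 + 1050861 = 2405752, q_12 = 1*47724 + 37015 = 84739.
  i=13: a_13=2, p_13 = 2*2405752 + 1354891 = 6166395, q_13 = 2*84739 + 47724 = 217202.
Check: 6166395^2 - 806*217202^2 = 38024427296025 - 38024427296024 = 1, so (x, y) = (6166395, 217202) solves the equation, and by the theorem it is the least positive solution.

(x, y) = (6166395, 217202)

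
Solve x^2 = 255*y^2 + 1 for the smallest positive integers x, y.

(x, y) = (16, 1)

First expand sqrt(255) as a continued fraction. With x_i = (sqrt(255) + m_i)/d_i and (m_0, d_0) = (0, 1): a_0 = floor(sqrt(255)) = 15, since 15^2 = 225 <= 255 < 256 = 16^2.
Iterate m_{i+1} = d_i*a_i - m_i, d_{i+1} = (255 - m_{i+1}^2)/d_i, a_{i+1} = floor((a_0 + m_{i+1})/d_{i+1}):
  m_1 = 1*15 - 0 = 15, d_1 = (255 - 15^2)/1 = 30/1 = 30, a_1 = floor((15 + 15)/30) = 1.
  m_2 = 30*1 - 15 = 15, d_2 = (255 - 15^2)/30 = 30/30 = 1, a_2 = floor((15 + 15)/1) = 30.
  m_3 = 1*30 - 15 = 15, d_3 = (255 - 15^2)/1 = 30/1 = 30: (m_3, d_3) = (m_1, d_1) = (15, 30), so from here the quotients repeat a_1, a_2; the period length is 2.
So sqrt(255) = [15; (1, 30)] with period length k = 2.
k is even, so the fundamental solution of x^2 - 255y^2 = 1 is (p_{k-1}, q_{k-1}) = (p_1, q_1); compute convergents through index 1.
Convergents (p_i = a_i*p_{i-1} + p_{i-2}, q_i = a_i*q_{i-1} + q_{i-2} with p_{-2}=0, p_{-1}=1, q_{-2}=1, q_{-1}=0):
  i=0: a_0=15, p_0 = 15*1 + 0 = 15, q_0 = 15*0 + 1 = 1.
  i=1: a_1=1, p_1 = 1*15 + 1 = 16, q_1 = 1*1 + 0 = 1.
Check: 16^2 - 255*1^2 = 256 - 255 = 1, so (x, y) = (16, 1) solves the equation, and by the theorem it is the least positive solution.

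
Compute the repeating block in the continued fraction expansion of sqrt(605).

Write x_i = (sqrt(605) + m_i)/d_i with (m_0, d_0) = (0, 1). a_0 = floor(sqrt(605)) = 24, since 24^2 = 576 <= 605 < 625 = 25^2.
Iterate m_{i+1} = d_i*a_i - m_i, d_{i+1} = (605 - m_{i+1}^2)/d_i, a_{i+1} = floor((a_0 + m_{i+1})/d_{i+1}):
  m_1 = 1*24 - 0 = 24, d_1 = (605 - 24^2)/1 = 29/1 = 29, a_1 = floor((24 + 24)/29) = 1.
  m_2 = 29*1 - 24 = 5, d_2 = (605 - 5^2)/29 = 580/29 = 20, a_2 = floor((24 + 5)/20) = 1.
  m_3 = 20*1 - 5 = 15, d_3 = (605 - 15^2)/20 = 380/20 = 19, a_3 = floor((24 + 15)/19) = 2.
  m_4 = 19*2 - 15 = 23, d_4 = (605 - 23^2)/19 = 76/19 = 4, a_4 = floor((24 + 23)/4) = 11.
  m_5 = 4*11 - 23 = 21, d_5 = (605 - 21^2)/4 = 164/4 = 41, a_5 = floor((24 + 21)/41) = 1.
  m_6 = 41*1 - 21 = 20, d_6 = (605 - 20^2)/41 = 205/41 = 5, a_6 = floor((24 + 20)/5) = 8.
  m_7 = 5*8 - 20 = 20, d_7 = (605 - 20^2)/5 = 205/5 = 41, a_7 = floor((24 + 20)/41) = 1.
  m_8 = 41*1 - 20 = 21, d_8 = (605 - 21^2)/41 = 164/41 = 4, a_8 = floor((24 + 21)/4) = 11.
  m_9 = 4*11 - 21 = 23, d_9 = (605 - 23^2)/4 = 76/4 = 19, a_9 = floor((24 + 23)/19) = 2.
  m_10 = 19*2 - 23 = 15, d_10 = (605 - 15^2)/19 = 380/19 = 20, a_10 = floor((24 + 15)/20) = 1.
  m_11 = 20*1 - 15 = 5, d_11 = (605 - 5^2)/20 = 580/20 = 29, a_11 = floor((24 + 5)/29) = 1.
  m_12 = 29*1 - 5 = 24, d_12 = (605 - 24^2)/29 = 29/29 = 1, a_12 = floor((24 + 24)/1) = 48.
  m_13 = 1*48 - 24 = 24, d_13 = (605 - 24^2)/1 = 29/1 = 29: (m_13, d_13) = (m_1, d_1) = (24, 29), so from here the quotients repeat a_1, ..., a_12; the period length is 12.
Hence the expansion of sqrt(605) is a_0 = 24 followed by the repeating block 1, 1, 2, 11, 1, 8, 1, 11, 2, 1, 1, 48 (period 12).

[24; (1, 1, 2, 11, 1, 8, 1, 11, 2, 1, 1, 48)]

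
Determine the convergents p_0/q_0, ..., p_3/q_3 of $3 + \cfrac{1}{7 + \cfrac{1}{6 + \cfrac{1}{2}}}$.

Using the convergent recurrence p_i = a_i*p_{i-1} + p_{i-2}, q_i = a_i*q_{i-1} + q_{i-2} with p_{-2}=0, p_{-1}=1, q_{-2}=1, q_{-1}=0:
  i=0: a_0=3, p_0 = 3*1 + 0 = 3, q_0 = 3*0 + 1 = 1.
  i=1: a_1=7, p_1 = 7*3 + 1 = 22, q_1 = 7*1 + 0 = 7.
  i=2: a_2=6, p_2 = 6*22 + 3 = 135, q_2 = 6*7 + 1 = 43.
  i=3: a_3=2, p_3 = 2*135 + 22 = 292, q_3 = 2*43 + 7 = 93.

3/1, 22/7, 135/43, 292/93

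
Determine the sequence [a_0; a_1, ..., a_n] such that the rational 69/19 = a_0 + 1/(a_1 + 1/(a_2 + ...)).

Run the Euclidean algorithm on 69 and 19; the successive quotients are the partial quotients a_0, a_1, ... (each step inverts the fractional part left over by the previous one):
  69 = 3*19 + 12, so a_0 = 3.
  19 = 1*12 + 7, so a_1 = 1.
  12 = 1*7 + 5, so a_2 = 1.
  7 = 1*5 + 2, so a_3 = 1.
  5 = 2*2 + 1, so a_4 = 2.
  2 = 2*1 + 0, so a_5 = 2.
The remainder reaches 0 after 6 divisions, so the expansion has 6 partial quotients, read off in order.

[3; 1, 1, 1, 2, 2]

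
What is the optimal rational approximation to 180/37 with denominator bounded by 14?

34/7

Expand x = 180/37 as a continued fraction with the Euclidean algorithm:
  180 = 4*37 + 32, so a_0 = 4.
  37 = 1*32 + 5, so a_1 = 1.
  32 = 6*5 + 2, so a_2 = 6.
  5 = 2*2 + 1, so a_3 = 2.
  2 = 2*1 + 0, so a_4 = 2.
so x = [4; 1, 6, 2, 2].
Convergents (p_i = a_i*p_{i-1} + p_{i-2}, q_i = a_i*q_{i-1} + q_{i-2} with p_{-2}=0, p_{-1}=1, q_{-2}=1, q_{-1}=0), until the denominator exceeds 14:
  i=0: a_0=4, p_0 = 4*1 + 0 = 4, q_0 = 4*0 + 1 = 1.
  i=1: a_1=1, p_1 = 1*4 + 1 = 5, q_1 = 1*1 + 0 = 1.
  i=2: a_2=6, p_2 = 6*5 + 4 = 34, q_2 = 6*1 + 1 = 7.
  i=3: a_3=2, p_3 = 2*34 + 5 = 73, q_3 = 2*7 + 1 = 15.
q_3 = 15 > 14, so the last convergent with denominator <= 14 is p_2/q_2 = 34/7.
The closest fraction with denominator <= 14 is either p_2/q_2 or the intermediate fraction (k*p_2 + p_1)/(k*q_2 + q_1) with the largest k >= 1 whose denominator stays <= 14; these approach x as k grows, and every other convergent or intermediate fraction in range is farther away.
Largest k: floor((14 - q_1)/q_2) = floor((14 - 1)/7) = 1.
That gives (1*34 + 5)/(1*7 + 1) = 39/8.
Compare the errors: |x - 34/7| = |180*7 - 34*37|/(37*7) = 2/259, and |x - 39/8| = |180*8 - 39*37|/(37*8) = 3/296.
Cross-multiplying, 2*296 = 592 < 777 = 3*259, so 2/259 is smaller: the convergent 34/7 is closer to x than 39/8.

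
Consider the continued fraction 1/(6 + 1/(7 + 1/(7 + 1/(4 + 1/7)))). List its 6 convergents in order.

Using the convergent recurrence p_i = a_i*p_{i-1} + p_{i-2}, q_i = a_i*q_{i-1} + q_{i-2} with p_{-2}=0, p_{-1}=1, q_{-2}=1, q_{-1}=0:
  i=0: a_0=0, p_0 = 0*1 + 0 = 0, q_0 = 0*0 + 1 = 1.
  i=1: a_1=6, p_1 = 6*0 + 1 = 1, q_1 = 6*1 + 0 = 6.
  i=2: a_2=7, p_2 = 7*1 + 0 = 7, q_2 = 7*6 + 1 = 43.
  i=3: a_3=7, p_3 = 7*7 + 1 = 50, q_3 = 7*43 + 6 = 307.
  i=4: a_4=4, p_4 = 4*50 + 7 = 207, q_4 = 4*307 + 43 = 1271.
  i=5: a_5=7, p_5 = 7*207 + 50 = 1499, q_5 = 7*1271 + 307 = 9204.

0/1, 1/6, 7/43, 50/307, 207/1271, 1499/9204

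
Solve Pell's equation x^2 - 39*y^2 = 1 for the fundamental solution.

First expand sqrt(39) as a continued fraction. With x_i = (sqrt(39) + m_i)/d_i and (m_0, d_0) = (0, 1): a_0 = floor(sqrt(39)) = 6, since 6^2 = 36 <= 39 < 49 = 7^2.
Iterate m_{i+1} = d_i*a_i - m_i, d_{i+1} = (39 - m_{i+1}^2)/d_i, a_{i+1} = floor((a_0 + m_{i+1})/d_{i+1}):
  m_1 = 1*6 - 0 = 6, d_1 = (39 - 6^2)/1 = 3/1 = 3, a_1 = floor((6 + 6)/3) = 4.
  m_2 = 3*4 - 6 = 6, d_2 = (39 - 6^2)/3 = 3/3 = 1, a_2 = floor((6 + 6)/1) = 12.
  m_3 = 1*12 - 6 = 6, d_3 = (39 - 6^2)/1 = 3/1 = 3: (m_3, d_3) = (m_1, d_1) = (6, 3), so from here the quotients repeat a_1, a_2; the period length is 2.
So sqrt(39) = [6; (4, 12)] with period length k = 2.
k is even, so the fundamental solution of x^2 - 39y^2 = 1 is (p_{k-1}, q_{k-1}) = (p_1, q_1); compute convergents through index 1.
Convergents (p_i = a_i*p_{i-1} + p_{i-2}, q_i = a_i*q_{i-1} + q_{i-2} with p_{-2}=0, p_{-1}=1, q_{-2}=1, q_{-1}=0):
  i=0: a_0=6, p_0 = 6*1 + 0 = 6, q_0 = 6*0 + 1 = 1.
  i=1: a_1=4, p_1 = 4*6 + 1 = 25, q_1 = 4*1 + 0 = 4.
Check: 25^2 - 39*4^2 = 625 - 624 = 1, so (x, y) = (25, 4) solves the equation, and by the theorem it is the least positive solution.

(x, y) = (25, 4)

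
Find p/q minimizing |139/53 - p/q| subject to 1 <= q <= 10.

Expand x = 139/53 as a continued fraction with the Euclidean algorithm:
  139 = 2*53 + 33, so a_0 = 2.
  53 = 1*33 + 20, so a_1 = 1.
  33 = 1*20 + 13, so a_2 = 1.
  20 = 1*13 + 7, so a_3 = 1.
  13 = 1*7 + 6, so a_4 = 1.
  7 = 1*6 + 1, so a_5 = 1.
  6 = 6*1 + 0, so a_6 = 6.
so x = [2; 1, 1, 1, 1, 1, 6].
Convergents (p_i = a_i*p_{i-1} + p_{i-2}, q_i = a_i*q_{i-1} + q_{i-2} with p_{-2}=0, p_{-1}=1, q_{-2}=1, q_{-1}=0), until the denominator exceeds 10:
  i=0: a_0=2, p_0 = 2*1 + 0 = 2, q_0 = 2*0 + 1 = 1.
  i=1: a_1=1, p_1 = 1*2 + 1 = 3, q_1 = 1*1 + 0 = 1.
  i=2: a_2=1, p_2 = 1*3 + 2 = 5, q_2 = 1*1 + 1 = 2.
  i=3: a_3=1, p_3 = 1*5 + 3 = 8, q_3 = 1*2 + 1 = 3.
  i=4: a_4=1, p_4 = 1*8 + 5 = 13, q_4 = 1*3 + 2 = 5.
  i=5: a_5=1, p_5 = 1*13 + 8 = 21, q_5 = 1*5 + 3 = 8.
  i=6: a_6=6, p_6 = 6*21 + 13 = 139, q_6 = 6*8 + 5 = 53.
q_6 = 53 > 10, so the last convergent with denominator <= 10 is p_5/q_5 = 21/8.
The closest fraction with denominator <= 10 is either p_5/q_5 or the intermediate fraction (k*p_5 + p_4)/(k*q_5 + q_4) with the largest k >= 1 whose denominator stays <= 10; these approach x as k grows, and every other convergent or intermediate fraction in range is farther away.
Largest k: floor((10 - q_4)/q_5) = floor((10 - 5)/8) = 0.
Since k = 0, no intermediate fraction beyond p_5/q_5 has denominator <= 10, so the convergent 21/8 is the closest (its error is |139*8 - 21*53|/(53*8) = 1/424).

21/8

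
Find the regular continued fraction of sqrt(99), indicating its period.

[9; (1, 18)]

Write x_i = (sqrt(99) + m_i)/d_i with (m_0, d_0) = (0, 1). a_0 = floor(sqrt(99)) = 9, since 9^2 = 81 <= 99 < 100 = 10^2.
Iterate m_{i+1} = d_i*a_i - m_i, d_{i+1} = (99 - m_{i+1}^2)/d_i, a_{i+1} = floor((a_0 + m_{i+1})/d_{i+1}):
  m_1 = 1*9 - 0 = 9, d_1 = (99 - 9^2)/1 = 18/1 = 18, a_1 = floor((9 + 9)/18) = 1.
  m_2 = 18*1 - 9 = 9, d_2 = (99 - 9^2)/18 = 18/18 = 1, a_2 = floor((9 + 9)/1) = 18.
  m_3 = 1*18 - 9 = 9, d_3 = (99 - 9^2)/1 = 18/1 = 18: (m_3, d_3) = (m_1, d_1) = (9, 18), so from here the quotients repeat a_1, a_2; the period length is 2.
Hence the expansion of sqrt(99) is a_0 = 9 followed by the repeating block 1, 18 (period 2).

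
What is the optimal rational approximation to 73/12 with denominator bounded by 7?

43/7

Expand x = 73/12 as a continued fraction with the Euclidean algorithm:
  73 = 6*12 + 1, so a_0 = 6.
  12 = 12*1 + 0, so a_1 = 12.
so x = [6; 12].
Convergents (p_i = a_i*p_{i-1} + p_{i-2}, q_i = a_i*q_{i-1} + q_{i-2} with p_{-2}=0, p_{-1}=1, q_{-2}=1, q_{-1}=0), until the denominator exceeds 7:
  i=0: a_0=6, p_0 = 6*1 + 0 = 6, q_0 = 6*0 + 1 = 1.
  i=1: a_1=12, p_1 = 12*6 + 1 = 73, q_1 = 12*1 + 0 = 12.
q_1 = 12 > 7, so the last convergent with denominator <= 7 is p_0/q_0 = 6/1.
The closest fraction with denominator <= 7 is either p_0/q_0 or the intermediate fraction (k*p_0 + p_{-1})/(k*q_0 + q_{-1}) with the largest k >= 1 whose denominator stays <= 7; these approach x as k grows, and every other convergent or intermediate fraction in range is farther away.
Largest k: floor((7 - q_{-1})/q_0) = floor((7 - 0)/1) = 7 (using the seeds p_{-1} = 1, q_{-1} = 0).
That gives (7*6 + 1)/(7*1 + 0) = 43/7.
Compare the errors: |x - 6/1| = |73*1 - 6*12|/(12*1) = 1/12, and |x - 43/7| = |73*7 - 43*12|/(12*7) = 5/84.
Cross-multiplying, 5*12 = 60 < 84 = 1*84, so 5/84 is smaller: the intermediate fraction 43/7 is closer to x than 6/1.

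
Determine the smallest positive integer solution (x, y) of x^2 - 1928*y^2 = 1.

(x, y) = (483, 11)

First expand sqrt(1928) as a continued fraction. With x_i = (sqrt(1928) + m_i)/d_i and (m_0, d_0) = (0, 1): a_0 = floor(sqrt(1928)) = 43, since 43^2 = 1849 <= 1928 < 1936 = 44^2.
Iterate m_{i+1} = d_i*a_i - m_i, d_{i+1} = (1928 - m_{i+1}^2)/d_i, a_{i+1} = floor((a_0 + m_{i+1})/d_{i+1}):
  m_1 = 1*43 - 0 = 43, d_1 = (1928 - 43^2)/1 = 79/1 = 79, a_1 = floor((43 + 43)/79) = 1.
  m_2 = 79*1 - 43 = 36, d_2 = (1928 - 36^2)/79 = 632/79 = 8, a_2 = floor((43 + 36)/8) = 9.
  m_3 = 8*9 - 36 = 36, d_3 = (1928 - 36^2)/8 = 632/8 = 79, a_3 = floor((43 + 36)/79) = 1.
  m_4 = 79*1 - 36 = 43, d_4 = (1928 - 43^2)/79 = 79/79 = 1, a_4 = floor((43 + 43)/1) = 86.
  m_5 = 1*86 - 43 = 43, d_5 = (1928 - 43^2)/1 = 79/1 = 79: (m_5, d_5) = (m_1, d_1) = (43, 79), so from here the quotients repeat a_1, ..., a_4; the period length is 4.
So sqrt(1928) = [43; (1, 9, 1, 86)] with period length k = 4.
k is even, so the fundamental solution of x^2 - 1928y^2 = 1 is (p_{k-1}, q_{k-1}) = (p_3, q_3); compute convergents through index 3.
Convergents (p_i = a_i*p_{i-1} + p_{i-2}, q_i = a_i*q_{i-1} + q_{i-2} with p_{-2}=0, p_{-1}=1, q_{-2}=1, q_{-1}=0):
  i=0: a_0=43, p_0 = 43*1 + 0 = 43, q_0 = 43*0 + 1 = 1.
  i=1: a_1=1, p_1 = 1*43 + 1 = 44, q_1 = 1*1 + 0 = 1.
  i=2: a_2=9, p_2 = 9*44 + 43 = 439, q_2 = 9*1 + 1 = 10.
  i=3: a_3=1, p_3 = 1*439 + 44 = 483, q_3 = 1*10 + 1 = 11.
Check: 483^2 - 1928*11^2 = 233289 - 233288 = 1, so (x, y) = (483, 11) solves the equation, and by the theorem it is the least positive solution.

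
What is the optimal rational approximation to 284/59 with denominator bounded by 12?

Expand x = 284/59 as a continued fraction with the Euclidean algorithm:
  284 = 4*59 + 48, so a_0 = 4.
  59 = 1*48 + 11, so a_1 = 1.
  48 = 4*11 + 4, so a_2 = 4.
  11 = 2*4 + 3, so a_3 = 2.
  4 = 1*3 + 1, so a_4 = 1.
  3 = 3*1 + 0, so a_5 = 3.
so x = [4; 1, 4, 2, 1, 3].
Convergents (p_i = a_i*p_{i-1} + p_{i-2}, q_i = a_i*q_{i-1} + q_{i-2} with p_{-2}=0, p_{-1}=1, q_{-2}=1, q_{-1}=0), until the denominator exceeds 12:
  i=0: a_0=4, p_0 = 4*1 + 0 = 4, q_0 = 4*0 + 1 = 1.
  i=1: a_1=1, p_1 = 1*4 + 1 = 5, q_1 = 1*1 + 0 = 1.
  i=2: a_2=4, p_2 = 4*5 + 4 = 24, q_2 = 4*1 + 1 = 5.
  i=3: a_3=2, p_3 = 2*24 + 5 = 53, q_3 = 2*5 + 1 = 11.
  i=4: a_4=1, p_4 = 1*53 + 24 = 77, q_4 = 1*11 + 5 = 16.
q_4 = 16 > 12, so the last convergent with denominator <= 12 is p_3/q_3 = 53/11.
The closest fraction with denominator <= 12 is either p_3/q_3 or the intermediate fraction (k*p_3 + p_2)/(k*q_3 + q_2) with the largest k >= 1 whose denominator stays <= 12; these approach x as k grows, and every other convergent or intermediate fraction in range is farther away.
Largest k: floor((12 - q_2)/q_3) = floor((12 - 5)/11) = 0.
Since k = 0, no intermediate fraction beyond p_3/q_3 has denominator <= 12, so the convergent 53/11 is the closest (its error is |284*11 - 53*59|/(59*11) = 3/649).

53/11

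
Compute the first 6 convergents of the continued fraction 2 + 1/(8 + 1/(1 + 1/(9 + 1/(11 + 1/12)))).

2/1, 17/8, 19/9, 188/89, 2087/988, 25232/11945

Using the convergent recurrence p_i = a_i*p_{i-1} + p_{i-2}, q_i = a_i*q_{i-1} + q_{i-2} with p_{-2}=0, p_{-1}=1, q_{-2}=1, q_{-1}=0:
  i=0: a_0=2, p_0 = 2*1 + 0 = 2, q_0 = 2*0 + 1 = 1.
  i=1: a_1=8, p_1 = 8*2 + 1 = 17, q_1 = 8*1 + 0 = 8.
  i=2: a_2=1, p_2 = 1*17 + 2 = 19, q_2 = 1*8 + 1 = 9.
  i=3: a_3=9, p_3 = 9*19 + 17 = 188, q_3 = 9*9 + 8 = 89.
  i=4: a_4=11, p_4 = 11*188 + 19 = 2087, q_4 = 11*89 + 9 = 988.
  i=5: a_5=12, p_5 = 12*2087 + 188 = 25232, q_5 = 12*988 + 89 = 11945.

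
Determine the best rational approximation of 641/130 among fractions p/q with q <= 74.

355/72

Expand x = 641/130 as a continued fraction with the Euclidean algorithm:
  641 = 4*130 + 121, so a_0 = 4.
  130 = 1*121 + 9, so a_1 = 1.
  121 = 13*9 + 4, so a_2 = 13.
  9 = 2*4 + 1, so a_3 = 2.
  4 = 4*1 + 0, so a_4 = 4.
so x = [4; 1, 13, 2, 4].
Convergents (p_i = a_i*p_{i-1} + p_{i-2}, q_i = a_i*q_{i-1} + q_{i-2} with p_{-2}=0, p_{-1}=1, q_{-2}=1, q_{-1}=0), until the denominator exceeds 74:
  i=0: a_0=4, p_0 = 4*1 + 0 = 4, q_0 = 4*0 + 1 = 1.
  i=1: a_1=1, p_1 = 1*4 + 1 = 5, q_1 = 1*1 + 0 = 1.
  i=2: a_2=13, p_2 = 13*5 + 4 = 69, q_2 = 13*1 + 1 = 14.
  i=3: a_3=2, p_3 = 2*69 + 5 = 143, q_3 = 2*14 + 1 = 29.
  i=4: a_4=4, p_4 = 4*143 + 69 = 641, q_4 = 4*29 + 14 = 130.
q_4 = 130 > 74, so the last convergent with denominator <= 74 is p_3/q_3 = 143/29.
The closest fraction with denominator <= 74 is either p_3/q_3 or the intermediate fraction (k*p_3 + p_2)/(k*q_3 + q_2) with the largest k >= 1 whose denominator stays <= 74; these approach x as k grows, and every other convergent or intermediate fraction in range is farther away.
Largest k: floor((74 - q_2)/q_3) = floor((74 - 14)/29) = 2.
That gives (2*143 + 69)/(2*29 + 14) = 355/72.
Compare the errors: |x - 143/29| = |641*29 - 143*130|/(130*29) = 1/3770, and |x - 355/72| = |641*72 - 355*130|/(130*72) = 2/9360.
Cross-multiplying, 2*3770 = 7540 < 9360 = 1*9360, so 2/9360 is smaller: the intermediate fraction 355/72 is closer to x than 143/29.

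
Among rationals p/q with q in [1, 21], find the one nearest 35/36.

20/21

Expand x = 35/36 as a continued fraction with the Euclidean algorithm:
  35 = 0*36 + 35, so a_0 = 0.
  36 = 1*35 + 1, so a_1 = 1.
  35 = 35*1 + 0, so a_2 = 35.
so x = [0; 1, 35].
Convergents (p_i = a_i*p_{i-1} + p_{i-2}, q_i = a_i*q_{i-1} + q_{i-2} with p_{-2}=0, p_{-1}=1, q_{-2}=1, q_{-1}=0), until the denominator exceeds 21:
  i=0: a_0=0, p_0 = 0*1 + 0 = 0, q_0 = 0*0 + 1 = 1.
  i=1: a_1=1, p_1 = 1*0 + 1 = 1, q_1 = 1*1 + 0 = 1.
  i=2: a_2=35, p_2 = 35*1 + 0 = 35, q_2 = 35*1 + 1 = 36.
q_2 = 36 > 21, so the last convergent with denominator <= 21 is p_1/q_1 = 1/1.
The closest fraction with denominator <= 21 is either p_1/q_1 or the intermediate fraction (k*p_1 + p_0)/(k*q_1 + q_0) with the largest k >= 1 whose denominator stays <= 21; these approach x as k grows, and every other convergent or intermediate fraction in range is farther away.
Largest k: floor((21 - q_0)/q_1) = floor((21 - 1)/1) = 20.
That gives (20*1 + 0)/(20*1 + 1) = 20/21.
Compare the errors: |x - 1/1| = |35*1 - 1*36|/(36*1) = 1/36, and |x - 20/21| = |35*21 - 20*36|/(36*21) = 15/756.
Cross-multiplying, 15*36 = 540 < 756 = 1*756, so 15/756 is smaller: the intermediate fraction 20/21 is closer to x than 1/1.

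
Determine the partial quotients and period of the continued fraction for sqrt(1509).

Write x_i = (sqrt(1509) + m_i)/d_i with (m_0, d_0) = (0, 1). a_0 = floor(sqrt(1509)) = 38, since 38^2 = 1444 <= 1509 < 1521 = 39^2.
Iterate m_{i+1} = d_i*a_i - m_i, d_{i+1} = (1509 - m_{i+1}^2)/d_i, a_{i+1} = floor((a_0 + m_{i+1})/d_{i+1}):
  m_1 = 1*38 - 0 = 38, d_1 = (1509 - 38^2)/1 = 65/1 = 65, a_1 = floor((38 + 38)/65) = 1.
  m_2 = 65*1 - 38 = 27, d_2 = (1509 - 27^2)/65 = 780/65 = 12, a_2 = floor((38 + 27)/12) = 5.
  m_3 = 12*5 - 27 = 33, d_3 = (1509 - 33^2)/12 = 420/12 = 35, a_3 = floor((38 + 33)/35) = 2.
  m_4 = 35*2 - 33 = 37, d_4 = (1509 - 37^2)/35 = 140/35 = 4, a_4 = floor((38 + 37)/4) = 18.
  m_5 = 4*18 - 37 = 35, d_5 = (1509 - 35^2)/4 = 284/4 = 71, a_5 = floor((38 + 35)/71) = 1.
  m_6 = 71*1 - 35 = 36, d_6 = (1509 - 36^2)/71 = 213/71 = 3, a_6 = floor((38 + 36)/3) = 24.
  m_7 = 3*24 - 36 = 36, d_7 = (1509 - 36^2)/3 = 213/3 = 71, a_7 = floor((38 + 36)/71) = 1.
  m_8 = 71*1 - 36 = 35, d_8 = (1509 - 35^2)/71 = 284/71 = 4, a_8 = floor((38 + 35)/4) = 18.
  m_9 = 4*18 - 35 = 37, d_9 = (1509 - 37^2)/4 = 140/4 = 35, a_9 = floor((38 + 37)/35) = 2.
  m_10 = 35*2 - 37 = 33, d_10 = (1509 - 33^2)/35 = 420/35 = 12, a_10 = floor((38 + 33)/12) = 5.
  m_11 = 12*5 - 33 = 27, d_11 = (1509 - 27^2)/12 = 780/12 = 65, a_11 = floor((38 + 27)/65) = 1.
  m_12 = 65*1 - 27 = 38, d_12 = (1509 - 38^2)/65 = 65/65 = 1, a_12 = floor((38 + 38)/1) = 76.
  m_13 = 1*76 - 38 = 38, d_13 = (1509 - 38^2)/1 = 65/1 = 65: (m_13, d_13) = (m_1, d_1) = (38, 65), so from here the quotients repeat a_1, ..., a_12; the period length is 12.
Hence the expansion of sqrt(1509) is a_0 = 38 followed by the repeating block 1, 5, 2, 18, 1, 24, 1, 18, 2, 5, 1, 76 (period 12).

[38; (1, 5, 2, 18, 1, 24, 1, 18, 2, 5, 1, 76)]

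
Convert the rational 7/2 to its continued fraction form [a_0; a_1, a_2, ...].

Run the Euclidean algorithm on 7 and 2; the successive quotients are the partial quotients a_0, a_1, ... (each step inverts the fractional part left over by the previous one):
  7 = 3*2 + 1, so a_0 = 3.
  2 = 2*1 + 0, so a_1 = 2.
The remainder reaches 0 after 2 divisions, so the expansion has 2 partial quotients, read off in order.

[3; 2]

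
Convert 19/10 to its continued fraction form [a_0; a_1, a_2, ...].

Run the Euclidean algorithm on 19 and 10; the successive quotients are the partial quotients a_0, a_1, ... (each step inverts the fractional part left over by the previous one):
  19 = 1*10 + 9, so a_0 = 1.
  10 = 1*9 + 1, so a_1 = 1.
  9 = 9*1 + 0, so a_2 = 9.
The remainder reaches 0 after 3 divisions, so the expansion has 3 partial quotients, read off in order.

[1; 1, 9]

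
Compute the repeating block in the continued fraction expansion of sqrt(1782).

Write x_i = (sqrt(1782) + m_i)/d_i with (m_0, d_0) = (0, 1). a_0 = floor(sqrt(1782)) = 42, since 42^2 = 1764 <= 1782 < 1849 = 43^2.
Iterate m_{i+1} = d_i*a_i - m_i, d_{i+1} = (1782 - m_{i+1}^2)/d_i, a_{i+1} = floor((a_0 + m_{i+1})/d_{i+1}):
  m_1 = 1*42 - 0 = 42, d_1 = (1782 - 42^2)/1 = 18/1 = 18, a_1 = floor((42 + 42)/18) = 4.
  m_2 = 18*4 - 42 = 30, d_2 = (1782 - 30^2)/18 = 882/18 = 49, a_2 = floor((42 + 30)/49) = 1.
  m_3 = 49*1 - 30 = 19, d_3 = (1782 - 19^2)/49 = 1421/49 = 29, a_3 = floor((42 + 19)/29) = 2.
  m_4 = 29*2 - 19 = 39, d_4 = (1782 - 39^2)/29 = 261/29 = 9, a_4 = floor((42 + 39)/9) = 9.
  m_5 = 9*9 - 39 = 42, d_5 = (1782 - 42^2)/9 = 18/9 = 2, a_5 = floor((42 + 42)/2) = 42.
  m_6 = 2*42 - 42 = 42, d_6 = (1782 - 42^2)/2 = 18/2 = 9, a_6 = floor((42 + 42)/9) = 9.
  m_7 = 9*9 - 42 = 39, d_7 = (1782 - 39^2)/9 = 261/9 = 29, a_7 = floor((42 + 39)/29) = 2.
  m_8 = 29*2 - 39 = 19, d_8 = (1782 - 19^2)/29 = 1421/29 = 49, a_8 = floor((42 + 19)/49) = 1.
  m_9 = 49*1 - 19 = 30, d_9 = (1782 - 30^2)/49 = 882/49 = 18, a_9 = floor((42 + 30)/18) = 4.
  m_10 = 18*4 - 30 = 42, d_10 = (1782 - 42^2)/18 = 18/18 = 1, a_10 = floor((42 + 42)/1) = 84.
  m_11 = 1*84 - 42 = 42, d_11 = (1782 - 42^2)/1 = 18/1 = 18: (m_11, d_11) = (m_1, d_1) = (42, 18), so from here the quotients repeat a_1, ..., a_10; the period length is 10.
Hence the expansion of sqrt(1782) is a_0 = 42 followed by the repeating block 4, 1, 2, 9, 42, 9, 2, 1, 4, 84 (period 10).

[42; (4, 1, 2, 9, 42, 9, 2, 1, 4, 84)]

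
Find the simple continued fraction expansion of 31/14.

Run the Euclidean algorithm on 31 and 14; the successive quotients are the partial quotients a_0, a_1, ... (each step inverts the fractional part left over by the previous one):
  31 = 2*14 + 3, so a_0 = 2.
  14 = 4*3 + 2, so a_1 = 4.
  3 = 1*2 + 1, so a_2 = 1.
  2 = 2*1 + 0, so a_3 = 2.
The remainder reaches 0 after 4 divisions, so the expansion has 4 partial quotients, read off in order.

[2; 4, 1, 2]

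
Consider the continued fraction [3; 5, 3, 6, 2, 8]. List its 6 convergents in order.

Using the convergent recurrence p_i = a_i*p_{i-1} + p_{i-2}, q_i = a_i*q_{i-1} + q_{i-2} with p_{-2}=0, p_{-1}=1, q_{-2}=1, q_{-1}=0:
  i=0: a_0=3, p_0 = 3*1 + 0 = 3, q_0 = 3*0 + 1 = 1.
  i=1: a_1=5, p_1 = 5*3 + 1 = 16, q_1 = 5*1 + 0 = 5.
  i=2: a_2=3, p_2 = 3*16 + 3 = 51, q_2 = 3*5 + 1 = 16.
  i=3: a_3=6, p_3 = 6*51 + 16 = 322, q_3 = 6*16 + 5 = 101.
  i=4: a_4=2, p_4 = 2*322 + 51 = 695, q_4 = 2*101 + 16 = 218.
  i=5: a_5=8, p_5 = 8*695 + 322 = 5882, q_5 = 8*218 + 101 = 1845.

3/1, 16/5, 51/16, 322/101, 695/218, 5882/1845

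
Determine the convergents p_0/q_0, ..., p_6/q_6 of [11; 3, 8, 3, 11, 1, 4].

Using the convergent recurrence p_i = a_i*p_{i-1} + p_{i-2}, q_i = a_i*q_{i-1} + q_{i-2} with p_{-2}=0, p_{-1}=1, q_{-2}=1, q_{-1}=0:
  i=0: a_0=11, p_0 = 11*1 + 0 = 11, q_0 = 11*0 + 1 = 1.
  i=1: a_1=3, p_1 = 3*11 + 1 = 34, q_1 = 3*1 + 0 = 3.
  i=2: a_2=8, p_2 = 8*34 + 11 = 283, q_2 = 8*3 + 1 = 25.
  i=3: a_3=3, p_3 = 3*283 + 34 = 883, q_3 = 3*25 + 3 = 78.
  i=4: a_4=11, p_4 = 11*883 + 283 = 9996, q_4 = 11*78 + 25 = 883.
  i=5: a_5=1, p_5 = 1*9996 + 883 = 10879, q_5 = 1*883 + 78 = 961.
  i=6: a_6=4, p_6 = 4*10879 + 9996 = 53512, q_6 = 4*961 + 883 = 4727.

11/1, 34/3, 283/25, 883/78, 9996/883, 10879/961, 53512/4727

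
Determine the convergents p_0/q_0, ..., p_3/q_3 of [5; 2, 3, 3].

Using the convergent recurrence p_i = a_i*p_{i-1} + p_{i-2}, q_i = a_i*q_{i-1} + q_{i-2} with p_{-2}=0, p_{-1}=1, q_{-2}=1, q_{-1}=0:
  i=0: a_0=5, p_0 = 5*1 + 0 = 5, q_0 = 5*0 + 1 = 1.
  i=1: a_1=2, p_1 = 2*5 + 1 = 11, q_1 = 2*1 + 0 = 2.
  i=2: a_2=3, p_2 = 3*11 + 5 = 38, q_2 = 3*2 + 1 = 7.
  i=3: a_3=3, p_3 = 3*38 + 11 = 125, q_3 = 3*7 + 2 = 23.

5/1, 11/2, 38/7, 125/23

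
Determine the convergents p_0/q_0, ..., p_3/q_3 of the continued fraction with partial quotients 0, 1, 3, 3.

Using the convergent recurrence p_i = a_i*p_{i-1} + p_{i-2}, q_i = a_i*q_{i-1} + q_{i-2} with p_{-2}=0, p_{-1}=1, q_{-2}=1, q_{-1}=0:
  i=0: a_0=0, p_0 = 0*1 + 0 = 0, q_0 = 0*0 + 1 = 1.
  i=1: a_1=1, p_1 = 1*0 + 1 = 1, q_1 = 1*1 + 0 = 1.
  i=2: a_2=3, p_2 = 3*1 + 0 = 3, q_2 = 3*1 + 1 = 4.
  i=3: a_3=3, p_3 = 3*3 + 1 = 10, q_3 = 3*4 + 1 = 13.

0/1, 1/1, 3/4, 10/13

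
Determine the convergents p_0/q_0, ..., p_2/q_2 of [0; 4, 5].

0/1, 1/4, 5/21

Using the convergent recurrence p_i = a_i*p_{i-1} + p_{i-2}, q_i = a_i*q_{i-1} + q_{i-2} with p_{-2}=0, p_{-1}=1, q_{-2}=1, q_{-1}=0:
  i=0: a_0=0, p_0 = 0*1 + 0 = 0, q_0 = 0*0 + 1 = 1.
  i=1: a_1=4, p_1 = 4*0 + 1 = 1, q_1 = 4*1 + 0 = 4.
  i=2: a_2=5, p_2 = 5*1 + 0 = 5, q_2 = 5*4 + 1 = 21.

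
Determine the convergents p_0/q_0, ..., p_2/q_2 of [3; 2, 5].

Using the convergent recurrence p_i = a_i*p_{i-1} + p_{i-2}, q_i = a_i*q_{i-1} + q_{i-2} with p_{-2}=0, p_{-1}=1, q_{-2}=1, q_{-1}=0:
  i=0: a_0=3, p_0 = 3*1 + 0 = 3, q_0 = 3*0 + 1 = 1.
  i=1: a_1=2, p_1 = 2*3 + 1 = 7, q_1 = 2*1 + 0 = 2.
  i=2: a_2=5, p_2 = 5*7 + 3 = 38, q_2 = 5*2 + 1 = 11.

3/1, 7/2, 38/11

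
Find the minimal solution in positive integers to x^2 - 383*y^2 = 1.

First expand sqrt(383) as a continued fraction. With x_i = (sqrt(383) + m_i)/d_i and (m_0, d_0) = (0, 1): a_0 = floor(sqrt(383)) = 19, since 19^2 = 361 <= 383 < 400 = 20^2.
Iterate m_{i+1} = d_i*a_i - m_i, d_{i+1} = (383 - m_{i+1}^2)/d_i, a_{i+1} = floor((a_0 + m_{i+1})/d_{i+1}):
  m_1 = 1*19 - 0 = 19, d_1 = (383 - 19^2)/1 = 22/1 = 22, a_1 = floor((19 + 19)/22) = 1.
  m_2 = 22*1 - 19 = 3, d_2 = (383 - 3^2)/22 = 374/22 = 17, a_2 = floor((19 + 3)/17) = 1.
  m_3 = 17*1 - 3 = 14, d_3 = (383 - 14^2)/17 = 187/17 = 11, a_3 = floor((19 + 14)/11) = 3.
  m_4 = 11*3 - 14 = 19, d_4 = (383 - 19^2)/11 = 22/11 = 2, a_4 = floor((19 + 19)/2) = 19.
  m_5 = 2*19 - 19 = 19, d_5 = (383 - 19^2)/2 = 22/2 = 11, a_5 = floor((19 + 19)/11) = 3.
  m_6 = 11*3 - 19 = 14, d_6 = (383 - 14^2)/11 = 187/11 = 17, a_6 = floor((19 + 14)/17) = 1.
  m_7 = 17*1 - 14 = 3, d_7 = (383 - 3^2)/17 = 374/17 = 22, a_7 = floor((19 + 3)/22) = 1.
  m_8 = 22*1 - 3 = 19, d_8 = (383 - 19^2)/22 = 22/22 = 1, a_8 = floor((19 + 19)/1) = 38.
  m_9 = 1*38 - 19 = 19, d_9 = (383 - 19^2)/1 = 22/1 = 22: (m_9, d_9) = (m_1, d_1) = (19, 22), so from here the quotients repeat a_1, ..., a_8; the period length is 8.
So sqrt(383) = [19; (1, 1, 3, 19, 3, 1, 1, 38)] with period length k = 8.
k is even, so the fundamental solution of x^2 - 383y^2 = 1 is (p_{k-1}, q_{k-1}) = (p_7, q_7); compute convergents through index 7.
Convergents (p_i = a_i*p_{i-1} + p_{i-2}, q_i = a_i*q_{i-1} + q_{i-2} with p_{-2}=0, p_{-1}=1, q_{-2}=1, q_{-1}=0):
  i=0: a_0=19, p_0 = 19*1 + 0 = 19, q_0 = 19*0 + 1 = 1.
  i=1: a_1=1, p_1 = 1*19 + 1 = 20, q_1 = 1*1 + 0 = 1.
  i=2: a_2=1, p_2 = 1*20 + 19 = 39, q_2 = 1*1 + 1 = 2.
  i=3: a_3=3, p_3 = 3*39 + 20 = 137, q_3 = 3*2 + 1 = 7.
  i=4: a_4=19, p_4 = 19*137 + 39 = 2642, q_4 = 19*7 + 2 = 135.
  i=5: a_5=3, p_5 = 3*2642 + 137 = 8063, q_5 = 3*135 + 7 = 412.
  i=6: a_6=1, p_6 = 1*8063 + 2642 = 10705, q_6 = 1*412 + 135 = 547.
  i=7: a_7=1, p_7 = 1*10705 + 8063 = 18768, q_7 = 1*547 + 412 = 959.
Check: 18768^2 - 383*959^2 = 352237824 - 352237823 = 1, so (x, y) = (18768, 959) solves the equation, and by the theorem it is the least positive solution.

(x, y) = (18768, 959)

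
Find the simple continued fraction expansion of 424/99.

[4; 3, 1, 1, 6, 2]

Run the Euclidean algorithm on 424 and 99; the successive quotients are the partial quotients a_0, a_1, ... (each step inverts the fractional part left over by the previous one):
  424 = 4*99 + 28, so a_0 = 4.
  99 = 3*28 + 15, so a_1 = 3.
  28 = 1*15 + 13, so a_2 = 1.
  15 = 1*13 + 2, so a_3 = 1.
  13 = 6*2 + 1, so a_4 = 6.
  2 = 2*1 + 0, so a_5 = 2.
The remainder reaches 0 after 6 divisions, so the expansion has 6 partial quotients, read off in order.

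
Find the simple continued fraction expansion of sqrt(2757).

Write x_i = (sqrt(2757) + m_i)/d_i with (m_0, d_0) = (0, 1). a_0 = floor(sqrt(2757)) = 52, since 52^2 = 2704 <= 2757 < 2809 = 53^2.
Iterate m_{i+1} = d_i*a_i - m_i, d_{i+1} = (2757 - m_{i+1}^2)/d_i, a_{i+1} = floor((a_0 + m_{i+1})/d_{i+1}):
  m_1 = 1*52 - 0 = 52, d_1 = (2757 - 52^2)/1 = 53/1 = 53, a_1 = floor((52 + 52)/53) = 1.
  m_2 = 53*1 - 52 = 1, d_2 = (2757 - 1^2)/53 = 2756/53 = 52, a_2 = floor((52 + 1)/52) = 1.
  m_3 = 52*1 - 1 = 51, d_3 = (2757 - 51^2)/52 = 156/52 = 3, a_3 = floor((52 + 51)/3) = 34.
  m_4 = 3*34 - 51 = 51, d_4 = (2757 - 51^2)/3 = 156/3 = 52, a_4 = floor((52 + 51)/52) = 1.
  m_5 = 52*1 - 51 = 1, d_5 = (2757 - 1^2)/52 = 2756/52 = 53, a_5 = floor((52 + 1)/53) = 1.
  m_6 = 53*1 - 1 = 52, d_6 = (2757 - 52^2)/53 = 53/53 = 1, a_6 = floor((52 + 52)/1) = 104.
  m_7 = 1*104 - 52 = 52, d_7 = (2757 - 52^2)/1 = 53/1 = 53: (m_7, d_7) = (m_1, d_1) = (52, 53), so from here the quotients repeat a_1, ..., a_6; the period length is 6.
Hence the expansion of sqrt(2757) is a_0 = 52 followed by the repeating block 1, 1, 34, 1, 1, 104 (period 6).

[52; (1, 1, 34, 1, 1, 104)]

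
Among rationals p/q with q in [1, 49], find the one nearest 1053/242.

Expand x = 1053/242 as a continued fraction with the Euclidean algorithm:
  1053 = 4*242 + 85, so a_0 = 4.
  242 = 2*85 + 72, so a_1 = 2.
  85 = 1*72 + 13, so a_2 = 1.
  72 = 5*13 + 7, so a_3 = 5.
  13 = 1*7 + 6, so a_4 = 1.
  7 = 1*6 + 1, so a_5 = 1.
  6 = 6*1 + 0, so a_6 = 6.
so x = [4; 2, 1, 5, 1, 1, 6].
Convergents (p_i = a_i*p_{i-1} + p_{i-2}, q_i = a_i*q_{i-1} + q_{i-2} with p_{-2}=0, p_{-1}=1, q_{-2}=1, q_{-1}=0), until the denominator exceeds 49:
  i=0: a_0=4, p_0 = 4*1 + 0 = 4, q_0 = 4*0 + 1 = 1.
  i=1: a_1=2, p_1 = 2*4 + 1 = 9, q_1 = 2*1 + 0 = 2.
  i=2: a_2=1, p_2 = 1*9 + 4 = 13, q_2 = 1*2 + 1 = 3.
  i=3: a_3=5, p_3 = 5*13 + 9 = 74, q_3 = 5*3 + 2 = 17.
  i=4: a_4=1, p_4 = 1*74 + 13 = 87, q_4 = 1*17 + 3 = 20.
  i=5: a_5=1, p_5 = 1*87 + 74 = 161, q_5 = 1*20 + 17 = 37.
  i=6: a_6=6, p_6 = 6*161 + 87 = 1053, q_6 = 6*37 + 20 = 242.
q_6 = 242 > 49, so the last convergent with denominator <= 49 is p_5/q_5 = 161/37.
The closest fraction with denominator <= 49 is either p_5/q_5 or the intermediate fraction (k*p_5 + p_4)/(k*q_5 + q_4) with the largest k >= 1 whose denominator stays <= 49; these approach x as k grows, and every other convergent or intermediate fraction in range is farther away.
Largest k: floor((49 - q_4)/q_5) = floor((49 - 20)/37) = 0.
Since k = 0, no intermediate fraction beyond p_5/q_5 has denominator <= 49, so the convergent 161/37 is the closest (its error is |1053*37 - 161*242|/(242*37) = 1/8954).

161/37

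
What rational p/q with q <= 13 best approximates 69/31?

20/9

Expand x = 69/31 as a continued fraction with the Euclidean algorithm:
  69 = 2*31 + 7, so a_0 = 2.
  31 = 4*7 + 3, so a_1 = 4.
  7 = 2*3 + 1, so a_2 = 2.
  3 = 3*1 + 0, so a_3 = 3.
so x = [2; 4, 2, 3].
Convergents (p_i = a_i*p_{i-1} + p_{i-2}, q_i = a_i*q_{i-1} + q_{i-2} with p_{-2}=0, p_{-1}=1, q_{-2}=1, q_{-1}=0), until the denominator exceeds 13:
  i=0: a_0=2, p_0 = 2*1 + 0 = 2, q_0 = 2*0 + 1 = 1.
  i=1: a_1=4, p_1 = 4*2 + 1 = 9, q_1 = 4*1 + 0 = 4.
  i=2: a_2=2, p_2 = 2*9 + 2 = 20, q_2 = 2*4 + 1 = 9.
  i=3: a_3=3, p_3 = 3*20 + 9 = 69, q_3 = 3*9 + 4 = 31.
q_3 = 31 > 13, so the last convergent with denominator <= 13 is p_2/q_2 = 20/9.
The closest fraction with denominator <= 13 is either p_2/q_2 or the intermediate fraction (k*p_2 + p_1)/(k*q_2 + q_1) with the largest k >= 1 whose denominator stays <= 13; these approach x as k grows, and every other convergent or intermediate fraction in range is farther away.
Largest k: floor((13 - q_1)/q_2) = floor((13 - 4)/9) = 1.
That gives (1*20 + 9)/(1*9 + 4) = 29/13.
Compare the errors: |x - 20/9| = |69*9 - 20*31|/(31*9) = 1/279, and |x - 29/13| = |69*13 - 29*31|/(31*13) = 2/403.
Cross-multiplying, 1*403 = 403 < 558 = 2*279, so 1/279 is smaller: the convergent 20/9 is closer to x than 29/13.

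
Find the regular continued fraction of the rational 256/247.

[1; 27, 2, 4]

Run the Euclidean algorithm on 256 and 247; the successive quotients are the partial quotients a_0, a_1, ... (each step inverts the fractional part left over by the previous one):
  256 = 1*247 + 9, so a_0 = 1.
  247 = 27*9 + 4, so a_1 = 27.
  9 = 2*4 + 1, so a_2 = 2.
  4 = 4*1 + 0, so a_3 = 4.
The remainder reaches 0 after 4 divisions, so the expansion has 4 partial quotients, read off in order.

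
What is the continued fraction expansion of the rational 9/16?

Run the Euclidean algorithm on 9 and 16; the successive quotients are the partial quotients a_0, a_1, ... (each step inverts the fractional part left over by the previous one):
  9 = 0*16 + 9, so a_0 = 0.
  16 = 1*9 + 7, so a_1 = 1.
  9 = 1*7 + 2, so a_2 = 1.
  7 = 3*2 + 1, so a_3 = 3.
  2 = 2*1 + 0, so a_4 = 2.
The remainder reaches 0 after 5 divisions, so the expansion has 5 partial quotients, read off in order.

[0; 1, 1, 3, 2]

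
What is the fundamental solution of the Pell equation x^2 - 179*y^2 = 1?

First expand sqrt(179) as a continued fraction. With x_i = (sqrt(179) + m_i)/d_i and (m_0, d_0) = (0, 1): a_0 = floor(sqrt(179)) = 13, since 13^2 = 169 <= 179 < 196 = 14^2.
Iterate m_{i+1} = d_i*a_i - m_i, d_{i+1} = (179 - m_{i+1}^2)/d_i, a_{i+1} = floor((a_0 + m_{i+1})/d_{i+1}):
  m_1 = 1*13 - 0 = 13, d_1 = (179 - 13^2)/1 = 10/1 = 10, a_1 = floor((13 + 13)/10) = 2.
  m_2 = 10*2 - 13 = 7, d_2 = (179 - 7^2)/10 = 130/10 = 13, a_2 = floor((13 + 7)/13) = 1.
  m_3 = 13*1 - 7 = 6, d_3 = (179 - 6^2)/13 = 143/13 = 11, a_3 = floor((13 + 6)/11) = 1.
  m_4 = 11*1 - 6 = 5, d_4 = (179 - 5^2)/11 = 154/11 = 14, a_4 = floor((13 + 5)/14) = 1.
  m_5 = 14*1 - 5 = 9, d_5 = (179 - 9^2)/14 = 98/14 = 7, a_5 = floor((13 + 9)/7) = 3.
  m_6 = 7*3 - 9 = 12, d_6 = (179 - 12^2)/7 = 35/7 = 5, a_6 = floor((13 + 12)/5) = 5.
  m_7 = 5*5 - 12 = 13, d_7 = (179 - 13^2)/5 = 10/5 = 2, a_7 = floor((13 + 13)/2) = 13.
  m_8 = 2*13 - 13 = 13, d_8 = (179 - 13^2)/2 = 10/2 = 5, a_8 = floor((13 + 13)/5) = 5.
  m_9 = 5*5 - 13 = 12, d_9 = (179 - 12^2)/5 = 35/5 = 7, a_9 = floor((13 + 12)/7) = 3.
  m_10 = 7*3 - 12 = 9, d_10 = (179 - 9^2)/7 = 98/7 = 14, a_10 = floor((13 + 9)/14) = 1.
  m_11 = 14*1 - 9 = 5, d_11 = (179 - 5^2)/14 = 154/14 = 11, a_11 = floor((13 + 5)/11) = 1.
  m_12 = 11*1 - 5 = 6, d_12 = (179 - 6^2)/11 = 143/11 = 13, a_12 = floor((13 + 6)/13) = 1.
  m_13 = 13*1 - 6 = 7, d_13 = (179 - 7^2)/13 = 130/13 = 10, a_13 = floor((13 + 7)/10) = 2.
  m_14 = 10*2 - 7 = 13, d_14 = (179 - 13^2)/10 = 10/10 = 1, a_14 = floor((13 + 13)/1) = 26.
  m_15 = 1*26 - 13 = 13, d_15 = (179 - 13^2)/1 = 10/1 = 10: (m_15, d_15) = (m_1, d_1) = (13, 10), so from here the quotients repeat a_1, ..., a_14; the period length is 14.
So sqrt(179) = [13; (2, 1, 1, 1, 3, 5, 13, 5, 3, 1, 1, 1, 2, 26)] with period length k = 14.
k is even, so the fundamental solution of x^2 - 179y^2 = 1 is (p_{k-1}, q_{k-1}) = (p_13, q_13); compute convergents through index 13.
Convergents (p_i = a_i*p_{i-1} + p_{i-2}, q_i = a_i*q_{i-1} + q_{i-2} with p_{-2}=0, p_{-1}=1, q_{-2}=1, q_{-1}=0):
  i=0: a_0=13, p_0 = 13*1 + 0 = 13, q_0 = 13*0 + 1 = 1.
  i=1: a_1=2, p_1 = 2*13 + 1 = 27, q_1 = 2*1 + 0 = 2.
  i=2: a_2=1, p_2 = 1*27 + 13 = 40, q_2 = 1*2 + 1 = 3.
  i=3: a_3=1, p_3 = 1*40 + 27 = 67, q_3 = 1*3 + 2 = 5.
  i=4: a_4=1, p_4 = 1*67 + 40 = 107, q_4 = 1*5 + 3 = 8.
  i=5: a_5=3, p_5 = 3*107 + 67 = 388, q_5 = 3*8 + 5 = 29.
  i=6: a_6=5, p_6 = 5*388 + 107 = 2047, q_6 = 5*29 + 8 = 153.
  i=7: a_7=13, p_7 = 13*2047 + 388 = 26999, q_7 = 13*153 + 29 = 2018.
  i=8: a_8=5, p_8 = 5*26999 + 2047 = 137042, q_8 = 5*2018 + 153 = 10243.
  i=9: a_9=3, p_9 = 3*137042 + 26999 = 438125, q_9 = 3*10243 + 2018 = 32747.
  i=10: a_10=1, p_10 = 1*438125 + 137042 = 575167, q_10 = 1*32747 + 10243 = 42990.
  i=11: a_11=1, p_11 = 1*575167 + 438125 = 1013292, q_11 = 1*42990 + 32747 = 75737.
  i=12: a_12=1, p_12 = 1*1013292 + 575167 = 1588459, q_12 = 1*75737 + 42990 = 118727.
  i=13: a_13=2, p_13 = 2*1588459 + 1013292 = 4190210, q_13 = 2*118727 + 75737 = 313191.
Check: 4190210^2 - 179*313191^2 = 17557859844100 - 17557859844099 = 1, so (x, y) = (4190210, 313191) solves the equation, and by the theorem it is the least positive solution.

(x, y) = (4190210, 313191)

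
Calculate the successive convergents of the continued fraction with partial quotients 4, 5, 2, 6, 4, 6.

Using the convergent recurrence p_i = a_i*p_{i-1} + p_{i-2}, q_i = a_i*q_{i-1} + q_{i-2} with p_{-2}=0, p_{-1}=1, q_{-2}=1, q_{-1}=0:
  i=0: a_0=4, p_0 = 4*1 + 0 = 4, q_0 = 4*0 + 1 = 1.
  i=1: a_1=5, p_1 = 5*4 + 1 = 21, q_1 = 5*1 + 0 = 5.
  i=2: a_2=2, p_2 = 2*21 + 4 = 46, q_2 = 2*5 + 1 = 11.
  i=3: a_3=6, p_3 = 6*46 + 21 = 297, q_3 = 6*11 + 5 = 71.
  i=4: a_4=4, p_4 = 4*297 + 46 = 1234, q_4 = 4*71 + 11 = 295.
  i=5: a_5=6, p_5 = 6*1234 + 297 = 7701, q_5 = 6*295 + 71 = 1841.

4/1, 21/5, 46/11, 297/71, 1234/295, 7701/1841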